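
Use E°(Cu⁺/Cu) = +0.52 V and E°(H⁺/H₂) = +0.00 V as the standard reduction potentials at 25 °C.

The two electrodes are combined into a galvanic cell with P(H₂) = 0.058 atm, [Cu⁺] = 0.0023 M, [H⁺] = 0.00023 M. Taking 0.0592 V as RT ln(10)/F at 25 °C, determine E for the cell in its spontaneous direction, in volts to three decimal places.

Cu⁺/Cu is the cathode (higher E°), H⁺/H₂ the anode: E°cell = +0.52 − (+0.00) = +0.52 V, n = 2.
Overall: 2 Cu⁺(aq) + H₂(g) → 2 Cu(s) + 2 H⁺(aq)
Q = [H⁺]^2 / ([Cu⁺]^2·P(H₂)); log Q = -0.763.
E = E° − (0.0592/n) log Q = +0.52 − (0.0592/2)(-0.763) = +0.543 V.

+0.543 V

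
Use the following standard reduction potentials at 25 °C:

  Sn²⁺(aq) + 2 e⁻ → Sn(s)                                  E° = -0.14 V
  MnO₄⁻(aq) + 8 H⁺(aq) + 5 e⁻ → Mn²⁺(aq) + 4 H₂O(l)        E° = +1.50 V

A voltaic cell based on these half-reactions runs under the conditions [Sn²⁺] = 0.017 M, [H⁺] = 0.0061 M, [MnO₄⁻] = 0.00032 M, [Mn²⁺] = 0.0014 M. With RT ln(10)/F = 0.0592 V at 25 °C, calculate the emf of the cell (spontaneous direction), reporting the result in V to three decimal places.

MnO₄⁻/Mn²⁺ is the cathode (higher E°), Sn²⁺/Sn the anode: E°cell = +1.50 − (-0.14) = +1.64 V, n = 10.
Overall: 2 MnO₄⁻(aq) + 16 H⁺(aq) + 5 Sn(s) → 2 Mn²⁺(aq) + 8 H₂O(l) + 5 Sn²⁺(aq)
Q = [Mn²⁺]^2·[Sn²⁺]^5 / ([MnO₄⁻]^2·[H⁺]^16); log Q = 27.869.
E = E° − (0.0592/n) log Q = +1.64 − (0.0592/10)(27.869) = +1.475 V.

+1.475 V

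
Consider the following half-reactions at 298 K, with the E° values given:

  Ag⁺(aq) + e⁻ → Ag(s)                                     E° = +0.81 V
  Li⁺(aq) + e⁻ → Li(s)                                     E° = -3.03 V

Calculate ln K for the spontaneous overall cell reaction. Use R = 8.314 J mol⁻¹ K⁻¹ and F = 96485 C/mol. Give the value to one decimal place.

Cathode: Ag⁺/Ag; anode: Li⁺/Li. E°cell = (+0.81) − (-3.03) = +3.84 V, with n = 1.
ΔG° = −nFE° = −RT ln K, so ln K = nFE°/(RT) = (1)(96485)(+3.84) / ((8.314)(298)) = 149.543.

149.5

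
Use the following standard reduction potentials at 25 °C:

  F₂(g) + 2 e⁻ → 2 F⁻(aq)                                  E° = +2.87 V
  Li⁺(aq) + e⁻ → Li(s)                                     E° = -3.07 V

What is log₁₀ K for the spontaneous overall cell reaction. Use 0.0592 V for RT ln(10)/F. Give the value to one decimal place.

200.7

Cathode: F₂/F⁻; anode: Li⁺/Li. E°cell = +5.94 V, n = 2.
log K = nE°cell / 0.0592 = (2)(+5.94) / 0.0592 = 200.7.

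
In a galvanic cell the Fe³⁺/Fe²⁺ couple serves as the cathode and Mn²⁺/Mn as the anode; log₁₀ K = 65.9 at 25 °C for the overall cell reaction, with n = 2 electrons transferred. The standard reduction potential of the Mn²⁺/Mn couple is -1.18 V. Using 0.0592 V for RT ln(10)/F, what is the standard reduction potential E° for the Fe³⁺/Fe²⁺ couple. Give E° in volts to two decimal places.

+0.77 V

E°cell = (0.0592/n)·log K = (0.0592/2)(65.9) = +1.951 V.
Since Fe³⁺/Fe²⁺ is the cathode and Mn²⁺/Mn the anode, E°cell = E°(Fe³⁺/Fe²⁺) − E°(Mn²⁺/Mn).
So E°(Fe³⁺/Fe²⁺) = E°cell + E°(Mn²⁺/Mn) = +1.951 + (-1.18) = +0.77 V.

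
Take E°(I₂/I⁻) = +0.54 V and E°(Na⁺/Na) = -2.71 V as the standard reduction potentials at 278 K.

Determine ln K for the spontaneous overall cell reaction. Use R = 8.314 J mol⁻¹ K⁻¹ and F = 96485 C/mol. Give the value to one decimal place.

271.3

Cathode: I₂/I⁻; anode: Na⁺/Na. E°cell = (+0.54) − (-2.71) = +3.25 V, with n = 2.
ΔG° = −nFE° = −RT ln K, so ln K = nFE°/(RT) = (2)(96485)(+3.25) / ((8.314)(278)) = 271.343.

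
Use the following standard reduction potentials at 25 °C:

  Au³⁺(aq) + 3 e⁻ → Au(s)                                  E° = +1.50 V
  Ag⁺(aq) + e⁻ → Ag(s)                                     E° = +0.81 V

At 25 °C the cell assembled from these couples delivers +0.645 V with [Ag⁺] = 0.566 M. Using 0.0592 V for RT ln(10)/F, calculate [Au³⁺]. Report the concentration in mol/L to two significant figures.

Au³⁺/Au is the cathode, Ag⁺/Ag the anode: E°cell = +0.69 V, n = 3.
Overall reaction: Au³⁺(aq) + 3 Ag(s) → Au(s) + 3 Ag⁺(aq); Q = [Ag⁺]^3/[Au³⁺]^1.
From E = E° − (0.0592/n) log Q: log Q = (E° − E)·n/0.0592 = (+0.69 − (+0.645))·3/0.0592 = 2.2804.
So 1·log[Au³⁺] = 3·log(0.566) − log Q = -0.7416 − (2.2804) = -3.0220; [Au³⁺] = 10^(-3.0220) ≈ 0.00095 M.

0.00095 M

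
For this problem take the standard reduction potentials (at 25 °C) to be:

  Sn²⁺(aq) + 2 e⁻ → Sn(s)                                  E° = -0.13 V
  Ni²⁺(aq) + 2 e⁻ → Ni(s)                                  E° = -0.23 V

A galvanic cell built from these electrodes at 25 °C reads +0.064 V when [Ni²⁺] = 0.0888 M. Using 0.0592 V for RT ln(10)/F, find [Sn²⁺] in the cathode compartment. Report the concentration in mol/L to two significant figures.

Sn²⁺/Sn is the cathode, Ni²⁺/Ni the anode: E°cell = +0.10 V, n = 2.
Overall reaction: Sn²⁺(aq) + Ni(s) → Sn(s) + Ni²⁺(aq); Q = [Ni²⁺]^1/[Sn²⁺]^1.
From E = E° − (0.0592/n) log Q: log Q = (E° − E)·n/0.0592 = (+0.10 − (+0.064))·2/0.0592 = 1.2162.
So 1·log[Sn²⁺] = 1·log(0.0888) − log Q = -1.0516 − (1.2162) = -2.2678; [Sn²⁺] = 10^(-2.2678) ≈ 0.0054 M.

0.0054 M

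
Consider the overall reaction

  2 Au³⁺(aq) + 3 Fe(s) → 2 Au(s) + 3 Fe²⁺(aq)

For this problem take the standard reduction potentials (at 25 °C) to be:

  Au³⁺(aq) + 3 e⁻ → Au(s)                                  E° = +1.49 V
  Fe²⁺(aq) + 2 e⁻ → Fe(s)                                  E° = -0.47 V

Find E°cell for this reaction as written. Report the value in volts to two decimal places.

The Au³⁺/Au couple has the higher reduction potential, so it is the cathode; Fe²⁺/Fe is oxidised at the anode.
E°cell = E°(cathode) − E°(anode) = (+1.49) − (-0.47) = +1.96 V.
Since E°cell > 0, the reaction is spontaneous under standard conditions.

+1.96 V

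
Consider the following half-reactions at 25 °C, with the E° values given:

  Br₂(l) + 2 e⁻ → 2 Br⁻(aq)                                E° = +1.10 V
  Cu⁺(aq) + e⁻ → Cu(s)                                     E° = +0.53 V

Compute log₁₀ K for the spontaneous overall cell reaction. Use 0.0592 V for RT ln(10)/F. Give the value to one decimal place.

Cathode: Br₂/Br⁻; anode: Cu⁺/Cu. E°cell = +0.57 V, n = 2.
log K = nE°cell / 0.0592 = (2)(+0.57) / 0.0592 = 19.3.

19.3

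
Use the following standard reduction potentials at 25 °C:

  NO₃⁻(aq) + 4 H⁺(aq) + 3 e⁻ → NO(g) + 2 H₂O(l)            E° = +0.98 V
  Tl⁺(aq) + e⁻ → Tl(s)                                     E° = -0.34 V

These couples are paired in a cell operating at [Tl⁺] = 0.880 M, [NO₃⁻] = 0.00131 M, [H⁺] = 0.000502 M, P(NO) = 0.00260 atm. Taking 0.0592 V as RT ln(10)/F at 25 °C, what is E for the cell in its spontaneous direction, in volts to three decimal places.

NO₃⁻/NO is the cathode (higher E°), Tl⁺/Tl the anode: E°cell = +0.98 − (-0.34) = +1.32 V, n = 3.
Overall: NO₃⁻(aq) + 4 H⁺(aq) + 3 Tl(s) → NO(g) + 2 H₂O(l) + 3 Tl⁺(aq)
Q = P(NO)·[Tl⁺]^3 / ([NO₃⁻]·[H⁺]^4); log Q = 13.328.
E = E° − (0.0592/n) log Q = +1.32 − (0.0592/3)(13.328) = +1.057 V.

+1.057 V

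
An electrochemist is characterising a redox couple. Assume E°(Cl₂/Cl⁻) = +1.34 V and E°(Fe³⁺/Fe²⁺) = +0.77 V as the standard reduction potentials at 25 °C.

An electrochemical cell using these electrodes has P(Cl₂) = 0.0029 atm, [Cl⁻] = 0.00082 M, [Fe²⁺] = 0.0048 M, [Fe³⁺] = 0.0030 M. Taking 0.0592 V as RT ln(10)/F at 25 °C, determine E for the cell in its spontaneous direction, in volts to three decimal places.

Cl₂/Cl⁻ is the cathode (higher E°), Fe³⁺/Fe²⁺ the anode: E°cell = +1.34 − (+0.77) = +0.57 V, n = 2.
Overall: Cl₂(g) + 2 Fe²⁺(aq) → 2 Cl⁻(aq) + 2 Fe³⁺(aq)
Q = [Cl⁻]^2·[Fe³⁺]^2 / (P(Cl₂)·[Fe²⁺]^2); log Q = -4.043.
E = E° − (0.0592/n) log Q = +0.57 − (0.0592/2)(-4.043) = +0.690 V.

+0.690 V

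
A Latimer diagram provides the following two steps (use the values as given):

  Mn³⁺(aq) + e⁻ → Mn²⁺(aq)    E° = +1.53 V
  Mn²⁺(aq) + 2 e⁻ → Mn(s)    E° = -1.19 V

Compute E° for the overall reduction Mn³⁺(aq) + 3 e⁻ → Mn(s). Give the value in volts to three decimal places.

Since ΔG° = −nFE° is additive over sequential reductions, n₃E°₃ = n₁E°₁ + n₂E°₂.
E°₃ = (1×+1.53 + 2×-1.19) / 3 = (-0.850) / 3 = -0.283 V.
E° values themselves are not directly additive — weighting by electron count is essential.

-0.283 V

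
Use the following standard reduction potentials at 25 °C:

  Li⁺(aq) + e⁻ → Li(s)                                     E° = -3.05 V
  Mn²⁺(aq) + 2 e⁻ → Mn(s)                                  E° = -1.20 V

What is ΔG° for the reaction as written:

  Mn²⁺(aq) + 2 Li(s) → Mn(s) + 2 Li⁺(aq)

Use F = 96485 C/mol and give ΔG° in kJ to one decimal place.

As written, Mn²⁺/Mn is reduced (cathode) and Li⁺/Li is oxidised (anode), so E°cell = (-1.20) − (-3.05) = +1.85 V.
Balancing electrons gives n = 2.
ΔG° = −nFE° = −(2)(96485)(+1.85) = -356,994 J = -357.0 kJ.

-357.0 kJ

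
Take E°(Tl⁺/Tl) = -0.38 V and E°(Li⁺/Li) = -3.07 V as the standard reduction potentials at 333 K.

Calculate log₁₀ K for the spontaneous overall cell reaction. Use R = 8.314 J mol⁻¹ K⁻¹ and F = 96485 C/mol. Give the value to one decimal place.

Cathode: Tl⁺/Tl; anode: Li⁺/Li. E°cell = (-0.38) − (-3.07) = +2.69 V, with n = 1.
ΔG° = −nFE° = −RT ln K, so ln K = nFE°/(RT) = (1)(96485)(+2.69) / ((8.314)(333)) = 93.747.
log₁₀ K = 93.747 / ln 10 = 40.7.

40.7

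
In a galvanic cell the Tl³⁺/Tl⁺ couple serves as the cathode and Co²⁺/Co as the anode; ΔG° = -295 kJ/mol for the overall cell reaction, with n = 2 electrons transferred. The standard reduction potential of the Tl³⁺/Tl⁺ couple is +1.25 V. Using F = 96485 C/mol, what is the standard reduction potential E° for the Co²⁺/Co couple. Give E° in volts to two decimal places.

-0.28 V

E°cell = −ΔG°/(nF) = −(-295×10³)/((2)(96485)) = +1.529 V.
Since Tl³⁺/Tl⁺ is the cathode and Co²⁺/Co the anode, E°cell = E°(Tl³⁺/Tl⁺) − E°(Co²⁺/Co).
So E°(Co²⁺/Co) = E°(Tl³⁺/Tl⁺) − E°cell = (+1.25) − (+1.529) = -0.28 V.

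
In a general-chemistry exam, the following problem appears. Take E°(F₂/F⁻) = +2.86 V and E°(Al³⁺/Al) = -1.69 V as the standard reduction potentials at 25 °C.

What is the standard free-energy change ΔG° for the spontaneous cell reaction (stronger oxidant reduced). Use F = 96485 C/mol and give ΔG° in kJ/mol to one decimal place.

F₂/F⁻ (E° = +2.86 V) is the cathode; Al³⁺/Al (E° = -1.69 V) is the anode, so E°cell = +4.55 V.
Balancing electrons gives n = 6 (lcm of 2 and 3).
ΔG° = −nFE° = −(6)(96485)(+4.55) = -2,634,040 J = -2634.0 kJ/mol.

-2634.0 kJ/mol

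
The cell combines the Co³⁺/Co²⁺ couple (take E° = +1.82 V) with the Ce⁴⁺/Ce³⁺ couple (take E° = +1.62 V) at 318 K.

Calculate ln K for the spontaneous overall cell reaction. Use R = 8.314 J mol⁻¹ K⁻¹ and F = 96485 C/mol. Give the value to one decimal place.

7.3

Cathode: Co³⁺/Co²⁺; anode: Ce⁴⁺/Ce³⁺. E°cell = (+1.82) − (+1.62) = +0.20 V, with n = 1.
ΔG° = −nFE° = −RT ln K, so ln K = nFE°/(RT) = (1)(96485)(+0.20) / ((8.314)(318)) = 7.299.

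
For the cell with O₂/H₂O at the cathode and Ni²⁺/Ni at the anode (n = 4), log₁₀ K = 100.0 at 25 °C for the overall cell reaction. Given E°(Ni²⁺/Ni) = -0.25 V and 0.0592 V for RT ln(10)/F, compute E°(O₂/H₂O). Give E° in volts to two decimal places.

+1.23 V

E°cell = (0.0592/n)·log K = (0.0592/4)(100.0) = +1.480 V.
Since O₂/H₂O is the cathode and Ni²⁺/Ni the anode, E°cell = E°(O₂/H₂O) − E°(Ni²⁺/Ni).
So E°(O₂/H₂O) = E°cell + E°(Ni²⁺/Ni) = +1.480 + (-0.25) = +1.23 V.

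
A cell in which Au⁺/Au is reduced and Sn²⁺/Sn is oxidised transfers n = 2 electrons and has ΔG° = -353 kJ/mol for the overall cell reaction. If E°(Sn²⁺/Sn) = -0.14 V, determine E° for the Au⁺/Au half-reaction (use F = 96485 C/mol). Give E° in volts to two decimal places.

+1.69 V

E°cell = −ΔG°/(nF) = −(-353×10³)/((2)(96485)) = +1.829 V.
Since Au⁺/Au is the cathode and Sn²⁺/Sn the anode, E°cell = E°(Au⁺/Au) − E°(Sn²⁺/Sn).
So E°(Au⁺/Au) = E°cell + E°(Sn²⁺/Sn) = +1.829 + (-0.14) = +1.69 V.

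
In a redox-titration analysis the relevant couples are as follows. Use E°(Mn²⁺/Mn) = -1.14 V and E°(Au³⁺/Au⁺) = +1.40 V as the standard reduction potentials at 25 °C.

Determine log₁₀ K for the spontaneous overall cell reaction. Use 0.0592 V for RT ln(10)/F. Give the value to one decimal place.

85.8

Cathode: Au³⁺/Au⁺; anode: Mn²⁺/Mn. E°cell = +2.54 V, n = 2.
log K = nE°cell / 0.0592 = (2)(+2.54) / 0.0592 = 85.8.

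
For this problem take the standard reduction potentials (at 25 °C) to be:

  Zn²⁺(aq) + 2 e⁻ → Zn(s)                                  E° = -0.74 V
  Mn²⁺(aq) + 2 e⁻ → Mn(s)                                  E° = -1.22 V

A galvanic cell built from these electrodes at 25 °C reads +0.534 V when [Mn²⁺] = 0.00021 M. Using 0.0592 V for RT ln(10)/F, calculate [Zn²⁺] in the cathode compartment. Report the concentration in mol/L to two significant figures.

Zn²⁺/Zn is the cathode, Mn²⁺/Mn the anode: E°cell = +0.48 V, n = 2.
Overall reaction: Zn²⁺(aq) + Mn(s) → Zn(s) + Mn²⁺(aq); Q = [Mn²⁺]^1/[Zn²⁺]^1.
From E = E° − (0.0592/n) log Q: log Q = (E° − E)·n/0.0592 = (+0.48 − (+0.534))·2/0.0592 = -1.8243.
So 1·log[Zn²⁺] = 1·log(0.00021) − log Q = -3.6778 − (-1.8243) = -1.8535; [Zn²⁺] = 10^(-1.8535) ≈ 0.014 M.

0.014 M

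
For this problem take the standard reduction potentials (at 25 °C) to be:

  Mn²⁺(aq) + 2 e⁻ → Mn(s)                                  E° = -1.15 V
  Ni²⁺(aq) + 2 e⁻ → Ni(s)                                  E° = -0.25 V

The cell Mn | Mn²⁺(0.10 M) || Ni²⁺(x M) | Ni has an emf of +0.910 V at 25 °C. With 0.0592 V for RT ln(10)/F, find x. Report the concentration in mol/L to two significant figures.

0.22 M

Ni²⁺/Ni is the cathode, Mn²⁺/Mn the anode: E°cell = +0.90 V, n = 2.
Overall reaction: Ni²⁺(aq) + Mn(s) → Ni(s) + Mn²⁺(aq); Q = [Mn²⁺]^1/[Ni²⁺]^1.
From E = E° − (0.0592/n) log Q: log Q = (E° − E)·n/0.0592 = (+0.90 − (+0.910))·2/0.0592 = -0.3378.
So 1·log[Ni²⁺] = 1·log(0.1) − log Q = -1.0000 − (-0.3378) = -0.6622; [Ni²⁺] = 10^(-0.6622) ≈ 0.22 M.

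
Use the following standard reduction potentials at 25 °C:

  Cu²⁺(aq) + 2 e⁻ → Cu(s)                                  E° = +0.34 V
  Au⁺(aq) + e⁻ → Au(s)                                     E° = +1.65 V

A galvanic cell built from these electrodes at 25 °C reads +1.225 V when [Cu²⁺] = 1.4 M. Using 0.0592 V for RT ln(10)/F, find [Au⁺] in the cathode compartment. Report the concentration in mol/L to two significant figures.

Au⁺/Au is the cathode, Cu²⁺/Cu the anode: E°cell = +1.31 V, n = 2.
Overall reaction: 2 Au⁺(aq) + Cu(s) → 2 Au(s) + Cu²⁺(aq); Q = [Cu²⁺]^1/[Au⁺]^2.
From E = E° − (0.0592/n) log Q: log Q = (E° − E)·n/0.0592 = (+1.31 − (+1.225))·2/0.0592 = 2.8716.
So 2·log[Au⁺] = 1·log(1.4) − log Q = 0.1461 − (2.8716) = -2.7255; log[Au⁺] = -2.7255 / 2 = -1.3627; [Au⁺] = 10^(-1.3627) ≈ 0.043 M.

0.043 M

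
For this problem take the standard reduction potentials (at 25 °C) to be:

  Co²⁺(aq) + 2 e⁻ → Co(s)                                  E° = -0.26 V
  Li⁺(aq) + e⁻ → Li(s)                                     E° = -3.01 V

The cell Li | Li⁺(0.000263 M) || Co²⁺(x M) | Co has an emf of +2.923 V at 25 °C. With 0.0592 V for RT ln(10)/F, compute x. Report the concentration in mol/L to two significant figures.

0.048 M

Co²⁺/Co is the cathode, Li⁺/Li the anode: E°cell = +2.75 V, n = 2.
Overall reaction: Co²⁺(aq) + 2 Li(s) → Co(s) + 2 Li⁺(aq); Q = [Li⁺]^2/[Co²⁺]^1.
From E = E° − (0.0592/n) log Q: log Q = (E° − E)·n/0.0592 = (+2.75 − (+2.923))·2/0.0592 = -5.8446.
So 1·log[Co²⁺] = 2·log(0.000263) − log Q = -7.1601 − (-5.8446) = -1.3155; [Co²⁺] = 10^(-1.3155) ≈ 0.048 M.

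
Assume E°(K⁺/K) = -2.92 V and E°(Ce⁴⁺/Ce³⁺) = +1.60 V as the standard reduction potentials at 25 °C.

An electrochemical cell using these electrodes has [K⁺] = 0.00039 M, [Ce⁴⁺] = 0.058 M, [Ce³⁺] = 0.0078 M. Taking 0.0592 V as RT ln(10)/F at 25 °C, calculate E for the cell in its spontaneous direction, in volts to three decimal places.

Ce⁴⁺/Ce³⁺ is the cathode (higher E°), K⁺/K the anode: E°cell = +1.60 − (-2.92) = +4.52 V, n = 1.
Overall: Ce⁴⁺(aq) + K(s) → Ce³⁺(aq) + K⁺(aq)
Q = [Ce³⁺]·[K⁺] / ([Ce⁴⁺]); log Q = -4.280.
E = E° − (0.0592/n) log Q = +4.52 − (0.0592/1)(-4.280) = +4.773 V.

+4.773 V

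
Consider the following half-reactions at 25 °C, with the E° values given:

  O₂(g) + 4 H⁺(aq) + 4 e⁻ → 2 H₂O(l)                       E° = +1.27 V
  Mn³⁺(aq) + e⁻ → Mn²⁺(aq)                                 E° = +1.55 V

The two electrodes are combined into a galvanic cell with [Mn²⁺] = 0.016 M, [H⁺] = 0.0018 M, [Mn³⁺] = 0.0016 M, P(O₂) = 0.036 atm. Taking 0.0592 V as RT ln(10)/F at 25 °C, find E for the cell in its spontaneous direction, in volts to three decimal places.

Mn³⁺/Mn²⁺ is the cathode (higher E°), O₂/H₂O the anode: E°cell = +1.55 − (+1.27) = +0.28 V, n = 4.
Overall: 4 Mn³⁺(aq) + 2 H₂O(l) → 4 Mn²⁺(aq) + O₂(g) + 4 H⁺(aq)
Q = [Mn²⁺]^4·P(O₂)·[H⁺]^4 / ([Mn³⁺]^4); log Q = -8.423.
E = E° − (0.0592/n) log Q = +0.28 − (0.0592/4)(-8.423) = +0.405 V.

+0.405 V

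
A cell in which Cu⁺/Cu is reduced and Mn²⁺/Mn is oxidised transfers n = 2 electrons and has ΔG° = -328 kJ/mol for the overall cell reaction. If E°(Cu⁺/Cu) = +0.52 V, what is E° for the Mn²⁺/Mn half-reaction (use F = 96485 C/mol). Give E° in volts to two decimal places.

-1.18 V

E°cell = −ΔG°/(nF) = −(-328×10³)/((2)(96485)) = +1.700 V.
Since Cu⁺/Cu is the cathode and Mn²⁺/Mn the anode, E°cell = E°(Cu⁺/Cu) − E°(Mn²⁺/Mn).
So E°(Mn²⁺/Mn) = E°(Cu⁺/Cu) − E°cell = (+0.52) − (+1.700) = -1.18 V.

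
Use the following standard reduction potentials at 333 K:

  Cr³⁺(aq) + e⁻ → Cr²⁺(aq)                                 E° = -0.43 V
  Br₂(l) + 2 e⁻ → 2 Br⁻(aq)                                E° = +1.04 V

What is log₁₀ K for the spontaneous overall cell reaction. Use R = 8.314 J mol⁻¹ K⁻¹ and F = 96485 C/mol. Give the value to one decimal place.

44.5

Cathode: Br₂/Br⁻; anode: Cr³⁺/Cr²⁺. E°cell = (+1.04) − (-0.43) = +1.47 V, with n = 2.
ΔG° = −nFE° = −RT ln K, so ln K = nFE°/(RT) = (2)(96485)(+1.47) / ((8.314)(333)) = 102.460.
log₁₀ K = 102.460 / ln 10 = 44.5.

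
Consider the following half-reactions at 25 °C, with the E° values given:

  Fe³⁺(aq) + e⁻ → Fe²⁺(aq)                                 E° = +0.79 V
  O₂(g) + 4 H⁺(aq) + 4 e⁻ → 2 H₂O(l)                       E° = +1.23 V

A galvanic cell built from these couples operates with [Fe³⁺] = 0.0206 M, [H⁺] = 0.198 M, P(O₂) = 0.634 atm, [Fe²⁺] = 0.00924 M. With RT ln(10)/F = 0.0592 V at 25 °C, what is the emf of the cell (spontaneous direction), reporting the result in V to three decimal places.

O₂/H₂O is the cathode (higher E°), Fe³⁺/Fe²⁺ the anode: E°cell = +1.23 − (+0.79) = +0.44 V, n = 4.
Overall: O₂(g) + 4 H⁺(aq) + 4 Fe²⁺(aq) → 2 H₂O(l) + 4 Fe³⁺(aq)
Q = [Fe³⁺]^4 / (P(O₂)·[H⁺]^4·[Fe²⁺]^4); log Q = 4.404.
E = E° − (0.0592/n) log Q = +0.44 − (0.0592/4)(4.404) = +0.375 V.

+0.375 V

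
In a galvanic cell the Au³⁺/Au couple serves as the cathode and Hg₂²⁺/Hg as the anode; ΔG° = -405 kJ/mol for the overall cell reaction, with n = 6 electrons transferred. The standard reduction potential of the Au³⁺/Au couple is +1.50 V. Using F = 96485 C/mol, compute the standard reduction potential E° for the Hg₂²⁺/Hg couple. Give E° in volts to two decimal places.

+0.80 V

E°cell = −ΔG°/(nF) = −(-405×10³)/((6)(96485)) = +0.700 V.
Since Au³⁺/Au is the cathode and Hg₂²⁺/Hg the anode, E°cell = E°(Au³⁺/Au) − E°(Hg₂²⁺/Hg).
So E°(Hg₂²⁺/Hg) = E°(Au³⁺/Au) − E°cell = (+1.50) − (+0.700) = +0.80 V.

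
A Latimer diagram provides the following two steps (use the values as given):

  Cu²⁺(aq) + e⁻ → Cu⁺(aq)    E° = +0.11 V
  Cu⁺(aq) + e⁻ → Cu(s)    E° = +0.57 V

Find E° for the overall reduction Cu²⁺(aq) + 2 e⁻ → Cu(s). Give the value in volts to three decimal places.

Standard free energies of sequential steps add: ΔG°₃ = ΔG°₁ + ΔG°₂, so n₃E°₃ = n₁E°₁ + n₂E°₂.
E°₃ = (1×+0.11 + 1×+0.57) / 2 = (+0.680) / 2 = +0.340 V.

+0.340 V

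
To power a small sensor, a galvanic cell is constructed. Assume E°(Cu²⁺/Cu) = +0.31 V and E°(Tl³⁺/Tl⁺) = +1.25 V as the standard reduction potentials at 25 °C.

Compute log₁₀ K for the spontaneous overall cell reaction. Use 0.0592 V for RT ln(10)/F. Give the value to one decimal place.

Cathode: Tl³⁺/Tl⁺; anode: Cu²⁺/Cu. E°cell = +0.94 V, n = 2.
log K = nE°cell / 0.0592 = (2)(+0.94) / 0.0592 = 31.8.

31.8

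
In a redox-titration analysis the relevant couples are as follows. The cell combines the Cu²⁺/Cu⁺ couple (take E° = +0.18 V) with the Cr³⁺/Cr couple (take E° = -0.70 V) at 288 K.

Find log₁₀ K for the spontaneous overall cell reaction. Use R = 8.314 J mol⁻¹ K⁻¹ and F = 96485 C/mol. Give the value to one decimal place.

Cathode: Cu²⁺/Cu⁺; anode: Cr³⁺/Cr. E°cell = (+0.18) − (-0.70) = +0.88 V, with n = 3.
ΔG° = −nFE° = −RT ln K, so ln K = nFE°/(RT) = (3)(96485)(+0.88) / ((8.314)(288)) = 106.380.
log₁₀ K = 106.380 / ln 10 = 46.2.

46.2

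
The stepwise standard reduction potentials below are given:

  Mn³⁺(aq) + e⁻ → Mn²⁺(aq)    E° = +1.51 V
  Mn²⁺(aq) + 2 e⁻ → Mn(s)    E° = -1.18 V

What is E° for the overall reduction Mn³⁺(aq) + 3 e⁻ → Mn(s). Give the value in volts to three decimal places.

-0.283 V

Adding the free-energy changes (−nFE°) of the two steps gives −n₃FE°₃ = −n₁FE°₁ − n₂FE°₂.
E°₃ = (1×+1.51 + 2×-1.18) / 3 = (-0.850) / 3 = -0.283 V.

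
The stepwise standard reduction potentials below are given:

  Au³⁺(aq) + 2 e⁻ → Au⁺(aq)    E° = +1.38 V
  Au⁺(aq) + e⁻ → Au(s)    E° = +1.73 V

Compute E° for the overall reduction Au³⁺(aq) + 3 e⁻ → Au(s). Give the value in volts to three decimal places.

Adding the free-energy changes (−nFE°) of the two steps gives −n₃FE°₃ = −n₁FE°₁ − n₂FE°₂.
E°₃ = (2×+1.38 + 1×+1.73) / 3 = (+4.490) / 3 = +1.497 V.

+1.497 V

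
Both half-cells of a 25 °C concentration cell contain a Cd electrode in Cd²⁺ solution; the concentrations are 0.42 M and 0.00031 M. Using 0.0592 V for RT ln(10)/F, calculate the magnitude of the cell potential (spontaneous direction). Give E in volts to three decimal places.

For a concentration cell E°cell = 0. The 0.42 M side is the cathode (reduction is favoured where [Cd²⁺] is higher).
With n = 2, E = −(0.0592/2) log([Cd²⁺]ₐₙ/[Cd²⁺]꜀ₐₜ) = −(0.0592/2) log(0.00031/0.42) = −(0.0592/2)(-3.132) = +0.093 V.

+0.093 V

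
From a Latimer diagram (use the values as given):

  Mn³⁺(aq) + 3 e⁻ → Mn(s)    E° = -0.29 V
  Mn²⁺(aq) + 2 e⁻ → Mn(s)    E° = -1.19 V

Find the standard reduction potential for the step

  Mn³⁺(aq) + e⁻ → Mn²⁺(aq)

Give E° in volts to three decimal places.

Sequential free energies add, so n₃E°₃ = n₁E°₁ + n₂E°₂.
With n₃ = 3, and the known step contributing 2×(-1.19) V, the unknown satisfies 1·E° = 3×(-0.29) − 2×(-1.19) = +1.510.
E° = +1.510 / 1 = +1.510 V.

+1.510 V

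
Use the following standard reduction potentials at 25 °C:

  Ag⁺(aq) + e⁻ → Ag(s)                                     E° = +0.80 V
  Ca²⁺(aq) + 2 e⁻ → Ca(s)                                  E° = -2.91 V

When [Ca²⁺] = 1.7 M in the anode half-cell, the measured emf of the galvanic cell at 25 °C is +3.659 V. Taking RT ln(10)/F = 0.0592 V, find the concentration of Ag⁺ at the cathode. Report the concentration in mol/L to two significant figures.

Ag⁺/Ag is the cathode, Ca²⁺/Ca the anode: E°cell = +3.71 V, n = 2.
Overall reaction: 2 Ag⁺(aq) + Ca(s) → 2 Ag(s) + Ca²⁺(aq); Q = [Ca²⁺]^1/[Ag⁺]^2.
From E = E° − (0.0592/n) log Q: log Q = (E° − E)·n/0.0592 = (+3.71 − (+3.659))·2/0.0592 = 1.7230.
So 2·log[Ag⁺] = 1·log(1.7) − log Q = 0.2304 − (1.7230) = -1.4926; log[Ag⁺] = -1.4926 / 2 = -0.7463; [Ag⁺] = 10^(-0.7463) ≈ 0.18 M.

0.18 M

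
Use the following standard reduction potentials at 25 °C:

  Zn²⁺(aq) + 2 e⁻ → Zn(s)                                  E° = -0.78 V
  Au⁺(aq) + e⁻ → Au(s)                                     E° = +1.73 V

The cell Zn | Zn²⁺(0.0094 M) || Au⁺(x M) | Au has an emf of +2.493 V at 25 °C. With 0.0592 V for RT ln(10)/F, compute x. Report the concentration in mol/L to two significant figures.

0.050 M

Au⁺/Au is the cathode, Zn²⁺/Zn the anode: E°cell = +2.51 V, n = 2.
Overall reaction: 2 Au⁺(aq) + Zn(s) → 2 Au(s) + Zn²⁺(aq); Q = [Zn²⁺]^1/[Au⁺]^2.
From E = E° − (0.0592/n) log Q: log Q = (E° − E)·n/0.0592 = (+2.51 − (+2.493))·2/0.0592 = 0.5743.
So 2·log[Au⁺] = 1·log(0.0094) − log Q = -2.0269 − (0.5743) = -2.6012; log[Au⁺] = -2.6012 / 2 = -1.3006; [Au⁺] = 10^(-1.3006) ≈ 0.050 M.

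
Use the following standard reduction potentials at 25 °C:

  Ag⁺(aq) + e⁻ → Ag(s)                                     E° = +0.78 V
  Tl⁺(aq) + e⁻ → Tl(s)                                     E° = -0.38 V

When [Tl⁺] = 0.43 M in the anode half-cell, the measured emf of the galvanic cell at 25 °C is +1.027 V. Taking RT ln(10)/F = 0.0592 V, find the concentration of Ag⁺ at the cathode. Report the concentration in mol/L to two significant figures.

0.0024 M

Ag⁺/Ag is the cathode, Tl⁺/Tl the anode: E°cell = +1.16 V, n = 1.
Overall reaction: Ag⁺(aq) + Tl(s) → Ag(s) + Tl⁺(aq); Q = [Tl⁺]^1/[Ag⁺]^1.
From E = E° − (0.0592/n) log Q: log Q = (E° − E)·n/0.0592 = (+1.16 − (+1.027))·1/0.0592 = 2.2466.
So 1·log[Ag⁺] = 1·log(0.43) − log Q = -0.3665 − (2.2466) = -2.6131; [Ag⁺] = 10^(-2.6131) ≈ 0.0024 M.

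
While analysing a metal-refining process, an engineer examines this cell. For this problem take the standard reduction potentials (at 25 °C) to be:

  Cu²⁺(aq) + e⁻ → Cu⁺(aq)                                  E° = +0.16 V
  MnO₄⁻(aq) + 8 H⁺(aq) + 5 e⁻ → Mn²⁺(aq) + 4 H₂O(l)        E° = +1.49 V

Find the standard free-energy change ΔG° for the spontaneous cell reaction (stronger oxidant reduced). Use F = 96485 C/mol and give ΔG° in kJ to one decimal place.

-641.6 kJ

MnO₄⁻/Mn²⁺ (E° = +1.49 V) is the cathode; Cu²⁺/Cu⁺ (E° = +0.16 V) is the anode, so E°cell = +1.33 V.
Balancing electrons gives n = 5 (lcm of 5 and 1).
ΔG° = −nFE° = −(5)(96485)(+1.33) = -641,625 J = -641.6 kJ.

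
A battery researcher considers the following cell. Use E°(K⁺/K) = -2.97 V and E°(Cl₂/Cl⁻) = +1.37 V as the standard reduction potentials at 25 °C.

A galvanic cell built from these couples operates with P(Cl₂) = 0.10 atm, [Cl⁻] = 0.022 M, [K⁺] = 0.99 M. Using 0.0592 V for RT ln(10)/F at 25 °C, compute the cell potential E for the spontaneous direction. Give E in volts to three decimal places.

Cl₂/Cl⁻ is the cathode (higher E°), K⁺/K the anode: E°cell = +1.37 − (-2.97) = +4.34 V, n = 2.
Overall: Cl₂(g) + 2 K(s) → 2 Cl⁻(aq) + 2 K⁺(aq)
Q = [Cl⁻]^2·[K⁺]^2 / (P(Cl₂)); log Q = -2.324.
E = E° − (0.0592/n) log Q = +4.34 − (0.0592/2)(-2.324) = +4.409 V.

+4.409 V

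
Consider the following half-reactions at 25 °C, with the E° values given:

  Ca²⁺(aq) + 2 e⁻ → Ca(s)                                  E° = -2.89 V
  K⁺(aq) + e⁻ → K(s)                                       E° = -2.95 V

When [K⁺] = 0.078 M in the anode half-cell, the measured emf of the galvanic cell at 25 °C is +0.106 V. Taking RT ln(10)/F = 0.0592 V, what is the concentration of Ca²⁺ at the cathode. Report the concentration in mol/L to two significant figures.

0.22 M

Ca²⁺/Ca is the cathode, K⁺/K the anode: E°cell = +0.06 V, n = 2.
Overall reaction: Ca²⁺(aq) + 2 K(s) → Ca(s) + 2 K⁺(aq); Q = [K⁺]^2/[Ca²⁺]^1.
From E = E° − (0.0592/n) log Q: log Q = (E° − E)·n/0.0592 = (+0.06 − (+0.106))·2/0.0592 = -1.5541.
So 1·log[Ca²⁺] = 2·log(0.078) − log Q = -2.2158 − (-1.5541) = -0.6617; [Ca²⁺] = 10^(-0.6617) ≈ 0.22 M.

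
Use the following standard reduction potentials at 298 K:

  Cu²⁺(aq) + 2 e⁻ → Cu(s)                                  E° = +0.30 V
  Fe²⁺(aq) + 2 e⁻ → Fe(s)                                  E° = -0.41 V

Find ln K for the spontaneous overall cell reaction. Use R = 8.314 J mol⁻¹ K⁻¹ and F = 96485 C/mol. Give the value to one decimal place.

55.3

Cathode: Cu²⁺/Cu; anode: Fe²⁺/Fe. E°cell = (+0.30) − (-0.41) = +0.71 V, with n = 2.
ΔG° = −nFE° = −RT ln K, so ln K = nFE°/(RT) = (2)(96485)(+0.71) / ((8.314)(298)) = 55.300.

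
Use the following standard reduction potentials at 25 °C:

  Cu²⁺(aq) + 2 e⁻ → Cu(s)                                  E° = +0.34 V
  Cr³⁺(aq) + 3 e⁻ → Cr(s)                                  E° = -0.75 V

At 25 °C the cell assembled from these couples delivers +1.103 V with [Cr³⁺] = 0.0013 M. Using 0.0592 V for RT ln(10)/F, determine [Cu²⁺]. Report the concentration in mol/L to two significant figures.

Cu²⁺/Cu is the cathode, Cr³⁺/Cr the anode: E°cell = +1.09 V, n = 6.
Overall reaction: 3 Cu²⁺(aq) + 2 Cr(s) → 3 Cu(s) + 2 Cr³⁺(aq); Q = [Cr³⁺]^2/[Cu²⁺]^3.
From E = E° − (0.0592/n) log Q: log Q = (E° − E)·n/0.0592 = (+1.09 − (+1.103))·6/0.0592 = -1.3176.
So 3·log[Cu²⁺] = 2·log(0.0013) − log Q = -5.7721 − (-1.3176) = -4.4545; log[Cu²⁺] = -4.4545 / 3 = -1.4848; [Cu²⁺] = 10^(-1.4848) ≈ 0.033 M.

0.033 M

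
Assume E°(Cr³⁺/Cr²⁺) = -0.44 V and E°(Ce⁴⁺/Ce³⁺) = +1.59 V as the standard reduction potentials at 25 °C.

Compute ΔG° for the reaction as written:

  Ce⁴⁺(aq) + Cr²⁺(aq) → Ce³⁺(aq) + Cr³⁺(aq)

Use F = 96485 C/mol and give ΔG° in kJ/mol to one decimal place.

-195.9 kJ/mol

As written, Ce⁴⁺/Ce³⁺ is reduced (cathode) and Cr³⁺/Cr²⁺ is oxidised (anode), so E°cell = (+1.59) − (-0.44) = +2.03 V.
Balancing electrons gives n = 1.
ΔG° = −nFE° = −(1)(96485)(+2.03) = -195,865 J = -195.9 kJ/mol.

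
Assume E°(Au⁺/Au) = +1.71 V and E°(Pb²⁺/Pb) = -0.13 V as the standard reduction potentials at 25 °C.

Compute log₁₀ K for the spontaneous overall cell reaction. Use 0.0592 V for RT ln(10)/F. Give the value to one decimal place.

62.2

Cathode: Au⁺/Au; anode: Pb²⁺/Pb. E°cell = +1.84 V, n = 2.
log K = nE°cell / 0.0592 = (2)(+1.84) / 0.0592 = 62.2.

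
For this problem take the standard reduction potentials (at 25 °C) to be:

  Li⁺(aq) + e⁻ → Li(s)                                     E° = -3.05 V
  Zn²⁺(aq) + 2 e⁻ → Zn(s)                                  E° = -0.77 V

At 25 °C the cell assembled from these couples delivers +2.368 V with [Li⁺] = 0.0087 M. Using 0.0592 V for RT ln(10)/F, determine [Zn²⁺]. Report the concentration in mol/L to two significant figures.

0.071 M

Zn²⁺/Zn is the cathode, Li⁺/Li the anode: E°cell = +2.28 V, n = 2.
Overall reaction: Zn²⁺(aq) + 2 Li(s) → Zn(s) + 2 Li⁺(aq); Q = [Li⁺]^2/[Zn²⁺]^1.
From E = E° − (0.0592/n) log Q: log Q = (E° − E)·n/0.0592 = (+2.28 − (+2.368))·2/0.0592 = -2.9730.
So 1·log[Zn²⁺] = 2·log(0.0087) − log Q = -4.1210 − (-2.9730) = -1.1480; [Zn²⁺] = 10^(-1.1480) ≈ 0.071 M.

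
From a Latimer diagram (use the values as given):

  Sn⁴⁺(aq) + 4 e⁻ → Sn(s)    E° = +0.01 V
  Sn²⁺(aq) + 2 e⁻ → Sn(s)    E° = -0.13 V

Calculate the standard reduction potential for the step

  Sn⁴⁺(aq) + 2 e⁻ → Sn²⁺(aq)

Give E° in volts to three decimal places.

Sequential free energies add, so n₃E°₃ = n₁E°₁ + n₂E°₂.
With n₃ = 4, and the known step contributing 2×(-0.13) V, the unknown satisfies 2·E° = 4×(+0.01) − 2×(-0.13) = +0.300.
E° = +0.300 / 2 = +0.150 V.

+0.150 V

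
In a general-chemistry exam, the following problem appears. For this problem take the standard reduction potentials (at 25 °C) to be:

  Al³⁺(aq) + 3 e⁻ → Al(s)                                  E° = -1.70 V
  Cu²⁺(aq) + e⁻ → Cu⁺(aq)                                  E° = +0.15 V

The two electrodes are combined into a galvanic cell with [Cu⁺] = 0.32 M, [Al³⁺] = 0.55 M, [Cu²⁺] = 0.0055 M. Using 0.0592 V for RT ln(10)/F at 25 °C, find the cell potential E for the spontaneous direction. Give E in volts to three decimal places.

Cu²⁺/Cu⁺ is the cathode (higher E°), Al³⁺/Al the anode: E°cell = +0.15 − (-1.70) = +1.85 V, n = 3.
Overall: 3 Cu²⁺(aq) + Al(s) → 3 Cu⁺(aq) + Al³⁺(aq)
Q = [Cu⁺]^3·[Al³⁺] / ([Cu²⁺]^3); log Q = 5.035.
E = E° − (0.0592/n) log Q = +1.85 − (0.0592/3)(5.035) = +1.751 V.

+1.751 V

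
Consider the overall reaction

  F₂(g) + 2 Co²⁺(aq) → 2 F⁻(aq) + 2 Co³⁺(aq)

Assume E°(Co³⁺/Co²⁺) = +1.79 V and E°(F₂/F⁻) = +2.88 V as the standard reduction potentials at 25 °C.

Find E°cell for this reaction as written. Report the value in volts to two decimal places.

+1.09 V

The F₂/F⁻ couple has the higher reduction potential, so it is the cathode; Co³⁺/Co²⁺ is oxidised at the anode.
E°cell = E°(cathode) − E°(anode) = (+2.88) − (+1.79) = +1.09 V.
Since E°cell > 0, the reaction is spontaneous under standard conditions.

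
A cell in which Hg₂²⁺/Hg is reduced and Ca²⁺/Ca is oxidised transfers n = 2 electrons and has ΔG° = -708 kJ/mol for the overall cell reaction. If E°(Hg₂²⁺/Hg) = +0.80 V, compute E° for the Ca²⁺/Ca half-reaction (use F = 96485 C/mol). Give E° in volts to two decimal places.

E°cell = −ΔG°/(nF) = −(-708×10³)/((2)(96485)) = +3.669 V.
Since Hg₂²⁺/Hg is the cathode and Ca²⁺/Ca the anode, E°cell = E°(Hg₂²⁺/Hg) − E°(Ca²⁺/Ca).
So E°(Ca²⁺/Ca) = E°(Hg₂²⁺/Hg) − E°cell = (+0.80) − (+3.669) = -2.87 V.

-2.87 V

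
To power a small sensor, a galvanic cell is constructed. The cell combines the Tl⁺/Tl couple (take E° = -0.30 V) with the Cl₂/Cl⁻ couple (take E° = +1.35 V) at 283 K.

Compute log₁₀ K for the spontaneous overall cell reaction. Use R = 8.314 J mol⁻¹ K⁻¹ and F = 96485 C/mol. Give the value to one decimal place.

Cathode: Cl₂/Cl⁻; anode: Tl⁺/Tl. E°cell = (+1.35) − (-0.30) = +1.65 V, with n = 2.
ΔG° = −nFE° = −RT ln K, so ln K = nFE°/(RT) = (2)(96485)(+1.65) / ((8.314)(283)) = 135.325.
log₁₀ K = 135.325 / ln 10 = 58.8.

58.8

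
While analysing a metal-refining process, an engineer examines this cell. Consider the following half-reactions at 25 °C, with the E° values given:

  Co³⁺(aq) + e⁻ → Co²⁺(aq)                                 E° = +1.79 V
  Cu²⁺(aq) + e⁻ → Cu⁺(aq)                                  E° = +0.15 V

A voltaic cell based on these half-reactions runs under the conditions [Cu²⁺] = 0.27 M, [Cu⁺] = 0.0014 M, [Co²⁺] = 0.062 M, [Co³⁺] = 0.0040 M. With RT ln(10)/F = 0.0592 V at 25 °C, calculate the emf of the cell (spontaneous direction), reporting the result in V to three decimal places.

Co³⁺/Co²⁺ is the cathode (higher E°), Cu²⁺/Cu⁺ the anode: E°cell = +1.79 − (+0.15) = +1.64 V, n = 1.
Overall: Co³⁺(aq) + Cu⁺(aq) → Co²⁺(aq) + Cu²⁺(aq)
Q = [Co²⁺]·[Cu²⁺] / ([Co³⁺]·[Cu⁺]); log Q = 3.476.
E = E° − (0.0592/n) log Q = +1.64 − (0.0592/1)(3.476) = +1.434 V.

+1.434 V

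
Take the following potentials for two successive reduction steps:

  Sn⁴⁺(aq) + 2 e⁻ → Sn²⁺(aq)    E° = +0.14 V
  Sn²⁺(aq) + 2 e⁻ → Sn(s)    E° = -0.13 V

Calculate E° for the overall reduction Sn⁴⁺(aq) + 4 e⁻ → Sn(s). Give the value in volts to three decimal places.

Since ΔG° = −nFE° is additive over sequential reductions, n₃E°₃ = n₁E°₁ + n₂E°₂.
E°₃ = (2×+0.14 + 2×-0.13) / 4 = (+0.020) / 4 = +0.005 V.

+0.005 V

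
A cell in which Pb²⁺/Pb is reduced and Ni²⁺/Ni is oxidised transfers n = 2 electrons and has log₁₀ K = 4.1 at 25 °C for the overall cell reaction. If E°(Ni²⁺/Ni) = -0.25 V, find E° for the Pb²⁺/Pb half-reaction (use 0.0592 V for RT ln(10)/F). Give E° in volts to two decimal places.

E°cell = (0.0592/n)·log K = (0.0592/2)(4.1) = +0.121 V.
Since Pb²⁺/Pb is the cathode and Ni²⁺/Ni the anode, E°cell = E°(Pb²⁺/Pb) − E°(Ni²⁺/Ni).
So E°(Pb²⁺/Pb) = E°cell + E°(Ni²⁺/Ni) = +0.121 + (-0.25) = -0.13 V.

-0.13 V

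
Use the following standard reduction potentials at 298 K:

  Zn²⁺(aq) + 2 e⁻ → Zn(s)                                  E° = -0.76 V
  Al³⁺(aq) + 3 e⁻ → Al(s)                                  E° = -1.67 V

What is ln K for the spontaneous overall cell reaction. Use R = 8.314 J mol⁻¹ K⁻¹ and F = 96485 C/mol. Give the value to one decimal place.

212.6

Cathode: Zn²⁺/Zn; anode: Al³⁺/Al. E°cell = (-0.76) − (-1.67) = +0.91 V, with n = 6.
ΔG° = −nFE° = −RT ln K, so ln K = nFE°/(RT) = (6)(96485)(+0.91) / ((8.314)(298)) = 212.631.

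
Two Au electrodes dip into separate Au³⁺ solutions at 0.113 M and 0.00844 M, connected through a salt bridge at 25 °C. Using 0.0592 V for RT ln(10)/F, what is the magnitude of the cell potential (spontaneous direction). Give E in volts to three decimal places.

+0.022 V

For a concentration cell E°cell = 0. The 0.113 M side is the cathode (reduction is favoured where [Au³⁺] is higher).
With n = 3, E = −(0.0592/3) log([Au³⁺]ₐₙ/[Au³⁺]꜀ₐₜ) = −(0.0592/3) log(0.00844/0.113) = −(0.0592/3)(-1.127) = +0.022 V.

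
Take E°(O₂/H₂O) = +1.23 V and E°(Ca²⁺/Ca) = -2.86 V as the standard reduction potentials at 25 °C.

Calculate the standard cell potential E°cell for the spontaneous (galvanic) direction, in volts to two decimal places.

The O₂/H₂O couple has the higher reduction potential, so it is the cathode; Ca²⁺/Ca is oxidised at the anode.
E°cell = E°(cathode) − E°(anode) = (+1.23) − (-2.86) = +4.09 V.
Since E°cell > 0, the reaction is spontaneous under standard conditions.

+4.09 V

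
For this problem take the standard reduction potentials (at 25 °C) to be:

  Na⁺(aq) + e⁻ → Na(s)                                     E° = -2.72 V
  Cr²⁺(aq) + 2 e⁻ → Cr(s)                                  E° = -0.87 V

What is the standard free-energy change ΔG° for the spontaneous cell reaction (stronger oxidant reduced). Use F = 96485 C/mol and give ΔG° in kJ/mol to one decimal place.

-357.0 kJ/mol

Cr²⁺/Cr (E° = -0.87 V) is the cathode; Na⁺/Na (E° = -2.72 V) is the anode, so E°cell = +1.85 V.
Balancing electrons gives n = 2 (lcm of 2 and 1).
ΔG° = −nFE° = −(2)(96485)(+1.85) = -356,994 J = -357.0 kJ/mol.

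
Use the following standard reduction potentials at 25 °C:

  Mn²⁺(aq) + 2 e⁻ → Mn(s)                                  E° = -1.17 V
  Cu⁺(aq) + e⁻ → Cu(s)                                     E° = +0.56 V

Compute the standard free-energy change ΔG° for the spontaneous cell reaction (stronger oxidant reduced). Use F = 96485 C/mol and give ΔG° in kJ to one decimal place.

Cu⁺/Cu (E° = +0.56 V) is the cathode; Mn²⁺/Mn (E° = -1.17 V) is the anode, so E°cell = +1.73 V.
Balancing electrons gives n = 2 (lcm of 1 and 2).
ΔG° = −nFE° = −(2)(96485)(+1.73) = -333,838 J = -333.8 kJ.

-333.8 kJ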